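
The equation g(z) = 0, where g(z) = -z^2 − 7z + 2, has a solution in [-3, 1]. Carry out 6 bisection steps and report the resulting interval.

z = -1 gives g = 8, positive; keep [-1, 1]
z = 0 gives g = 2, positive; keep [0, 1]
z = 0.5 gives g = -1.75, negative; keep [0, 0.5]
z = 0.25 gives g = 0.1875, positive; keep [0.25, 0.5]
z = 0.375 gives g = -0.7656, negative; keep [0.25, 0.375]
z = 0.3125 gives g = -0.2852, negative; keep [0.25, 0.3125]

[0.25, 0.3125]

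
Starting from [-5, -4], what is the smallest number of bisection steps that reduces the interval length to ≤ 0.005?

Width after n steps is 1/2^n. Need 2^n ≥ 1/0.005 = 200.
2^7 = 128 < 200 ≤ 2^8 = 256, so n = 8.

8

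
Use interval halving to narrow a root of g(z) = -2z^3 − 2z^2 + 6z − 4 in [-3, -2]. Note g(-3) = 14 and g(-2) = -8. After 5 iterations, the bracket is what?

[-2.53125, -2.5]

g(-2.5) = -0.25 < 0, so the root lies in [-3, -2.5]
g(-2.75) = 5.96875 > 0, so the root lies in [-2.75, -2.5]
g(-2.625) = 2.644531 > 0, so the root lies in [-2.625, -2.5]
g(-2.5625) = 1.145 > 0, so the root lies in [-2.5625, -2.5]
g(-2.53125) = 0.4346 > 0, so the root lies in [-2.53125, -2.5]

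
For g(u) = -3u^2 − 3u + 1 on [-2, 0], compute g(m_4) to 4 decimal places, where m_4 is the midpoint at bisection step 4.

g(-1) = 1 > 0, so the root lies in [-2, -1]
g(-1.5) = -1.25 < 0, so the root lies in [-1.5, -1]
g(-1.25) = 0.0625 > 0, so the root lies in [-1.5, -1.25]
g(-1.375) = -0.5469 < 0, so the root lies in [-1.375, -1.25]

-0.5469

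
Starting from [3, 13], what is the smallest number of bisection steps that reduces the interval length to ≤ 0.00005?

Width after n steps is 10/2^n. Need 2^n ≥ 10/0.00005 = 200000.
2^17 = 131072 < 200000 ≤ 2^18 = 262144, so n = 18.

18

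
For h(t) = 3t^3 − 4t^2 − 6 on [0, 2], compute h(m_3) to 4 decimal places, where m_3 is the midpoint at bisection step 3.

-2.1719

midpoint 1: h = -7 < 0 → [1, 2]
midpoint 1.5: h = -4.875 < 0 → [1.5, 2]
midpoint 1.75: h = -2.171875 < 0 → [1.75, 2]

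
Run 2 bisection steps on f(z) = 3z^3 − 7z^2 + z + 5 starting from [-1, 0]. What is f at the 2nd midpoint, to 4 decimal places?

-0.9531

z = -0.5 gives f = 2.375, positive; keep [-1, -0.5]
z = -0.75 gives f = -0.953125, negative; keep [-0.75, -0.5]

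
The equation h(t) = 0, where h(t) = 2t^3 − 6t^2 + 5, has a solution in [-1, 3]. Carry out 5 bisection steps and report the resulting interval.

[-0.875, -0.75]

midpoint 1: h = 1 > 0 → [-1, 1]
midpoint 0: h = 5 > 0 → [-1, 0]
midpoint -0.5: h = 3.25 > 0 → [-1, -0.5]
midpoint -0.75: h = 0.7812 > 0 → [-1, -0.75]
midpoint -0.875: h = -0.9336 < 0 → [-0.875, -0.75]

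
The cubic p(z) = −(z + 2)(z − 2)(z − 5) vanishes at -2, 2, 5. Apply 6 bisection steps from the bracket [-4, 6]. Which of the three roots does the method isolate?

-2

p(1) = -12 < 0, so the root lies in [-4, 1]
p(-1.5) = -11.375 < 0, so the root lies in [-4, -1.5]
p(-2.75) = 27.609375 > 0, so the root lies in [-2.75, -1.5]
p(-2.125) = 3.6738 > 0, so the root lies in [-2.125, -1.5]
p(-1.8125) = -4.8699 < 0, so the root lies in [-2.125, -1.8125]
p(-1.96875) = -0.8643 < 0, so the root lies in [-2.125, -1.96875]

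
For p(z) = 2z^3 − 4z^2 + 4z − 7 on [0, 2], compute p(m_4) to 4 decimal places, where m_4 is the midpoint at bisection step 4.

-0.3789

midpoint 1: p = -5 < 0 → [1, 2]
midpoint 1.5: p = -3.25 < 0 → [1.5, 2]
midpoint 1.75: p = -1.53125 < 0 → [1.75, 2]
midpoint 1.875: p = -0.3789 < 0 → [1.875, 2]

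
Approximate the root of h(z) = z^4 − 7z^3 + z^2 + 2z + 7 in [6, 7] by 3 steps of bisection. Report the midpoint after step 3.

6.875

h(6.5) = -75.0625 < 0, so the root lies in [6.5, 7]
h(6.75) = -10.824219 < 0, so the root lies in [6.75, 7]
h(6.875) = 27.396729 > 0, so the root lies in [6.75, 6.875]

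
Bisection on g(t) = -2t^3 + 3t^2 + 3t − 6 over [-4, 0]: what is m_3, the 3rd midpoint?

-1.5

t = -2 gives g = 16, positive; keep [-2, 0]
t = -1 gives g = -4, negative; keep [-2, -1]
t = -1.5 gives g = 3, positive; keep [-1.5, -1]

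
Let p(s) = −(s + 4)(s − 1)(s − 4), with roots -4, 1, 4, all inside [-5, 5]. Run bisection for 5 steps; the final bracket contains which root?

-4

midpoint 0: p = -16 < 0 → [-5, 0]
midpoint -2.5: p = -34.125 < 0 → [-5, -2.5]
midpoint -3.75: p = -9.203125 < 0 → [-5, -3.75]
midpoint -4.375: p = 16.8809 > 0 → [-4.375, -3.75]
midpoint -4.0625: p = 2.551 > 0 → [-4.0625, -3.75]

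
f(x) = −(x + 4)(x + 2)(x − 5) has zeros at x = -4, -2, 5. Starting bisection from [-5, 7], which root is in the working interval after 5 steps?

m = 1, f(m) = 60 (+); new bracket [1, 7]
m = 4, f(m) = 48 (+); new bracket [4, 7]
m = 5.5, f(m) = -35.625 (−); new bracket [4, 5.5]
m = 4.75, f(m) = 14.7656 (+); new bracket [4.75, 5.5]
m = 5.125, f(m) = -8.127 (−); new bracket [4.75, 5.125]

5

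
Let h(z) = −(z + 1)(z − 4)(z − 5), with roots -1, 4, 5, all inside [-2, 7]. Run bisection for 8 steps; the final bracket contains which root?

z = 2.5 gives h = -13.125, negative; keep [-2, 2.5]
z = 0.25 gives h = -22.265625, negative; keep [-2, 0.25]
z = -0.875 gives h = -3.580078, negative; keep [-2, -0.875]
z = -1.4375 gives h = 15.3142, positive; keep [-1.4375, -0.875]
z = -1.15625 gives h = 4.9599, positive; keep [-1.15625, -0.875]
z = -1.015625 gives h = 0.4714, positive; keep [-1.015625, -0.875]
z = -0.9453125 gives h = -1.6079, negative; keep [-1.015625, -0.9453125]
z = -0.98046875 gives h = -0.5817, negative; keep [-1.015625, -0.98046875]

-1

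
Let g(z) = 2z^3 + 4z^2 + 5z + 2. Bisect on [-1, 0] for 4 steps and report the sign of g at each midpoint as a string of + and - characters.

+--+

midpoint -0.5: g = 0.25 > 0 → [-1, -0.5]
midpoint -0.75: g = -0.34375 < 0 → [-0.75, -0.5]
midpoint -0.625: g = -0.050781 < 0 → [-0.625, -0.5]
midpoint -0.5625: g = 0.0972 > 0 → [-0.625, -0.5625]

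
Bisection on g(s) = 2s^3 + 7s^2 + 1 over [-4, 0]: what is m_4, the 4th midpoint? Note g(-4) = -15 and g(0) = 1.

-3.75

g(-2) = 13 > 0, so the root lies in [-4, -2]
g(-3) = 10 > 0, so the root lies in [-4, -3]
g(-3.5) = 1 > 0, so the root lies in [-4, -3.5]
g(-3.75) = -6.0312 < 0, so the root lies in [-3.75, -3.5]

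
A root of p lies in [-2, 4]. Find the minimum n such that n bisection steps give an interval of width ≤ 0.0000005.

24

Width after n steps is 6/2^n. Need 2^n ≥ 6/0.0000005 = 12000000.
2^23 = 8388608 < 12000000 ≤ 2^24 = 16777216, so n = 24.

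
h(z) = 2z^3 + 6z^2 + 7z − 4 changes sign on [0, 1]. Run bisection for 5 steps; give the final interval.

z = 0.5 gives h = 1.25, positive; keep [0, 0.5]
z = 0.25 gives h = -1.84375, negative; keep [0.25, 0.5]
z = 0.375 gives h = -0.425781, negative; keep [0.375, 0.5]
z = 0.4375 gives h = 0.3784, positive; keep [0.375, 0.4375]
z = 0.40625 gives h = -0.0319, negative; keep [0.40625, 0.4375]

[0.40625, 0.4375]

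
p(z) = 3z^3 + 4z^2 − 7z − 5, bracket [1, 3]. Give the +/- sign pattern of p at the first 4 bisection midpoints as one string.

midpoint 2: p = 21 > 0 → [1, 2]
midpoint 1.5: p = 3.625 > 0 → [1, 1.5]
midpoint 1.25: p = -1.640625 < 0 → [1.25, 1.5]
midpoint 1.375: p = 0.7363 > 0 → [1.25, 1.375]

++-+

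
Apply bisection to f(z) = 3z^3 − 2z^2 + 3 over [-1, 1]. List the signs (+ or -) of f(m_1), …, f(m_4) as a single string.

f(0) = 3 > 0, so the root lies in [-1, 0]
f(-0.5) = 2.125 > 0, so the root lies in [-1, -0.5]
f(-0.75) = 0.609375 > 0, so the root lies in [-1, -0.75]
f(-0.875) = -0.541 < 0, so the root lies in [-0.875, -0.75]

+++-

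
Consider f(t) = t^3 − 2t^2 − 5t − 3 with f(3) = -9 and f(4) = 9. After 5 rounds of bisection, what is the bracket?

f(3.5) = -2.125 < 0, so the root lies in [3.5, 4]
f(3.75) = 2.859375 > 0, so the root lies in [3.5, 3.75]
f(3.625) = 0.228516 > 0, so the root lies in [3.5, 3.625]
f(3.5625) = -0.9822 < 0, so the root lies in [3.5625, 3.625]
f(3.59375) = -0.3854 < 0, so the root lies in [3.59375, 3.625]

[3.59375, 3.625]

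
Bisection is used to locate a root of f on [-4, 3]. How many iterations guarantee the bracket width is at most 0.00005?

Width after n steps is 7/2^n. Need 2^n ≥ 7/0.00005 = 140000.
2^17 = 131072 < 140000 ≤ 2^18 = 262144, so n = 18.

18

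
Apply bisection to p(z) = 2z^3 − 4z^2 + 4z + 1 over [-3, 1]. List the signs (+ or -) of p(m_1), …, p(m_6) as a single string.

z = -1 gives p = -9, negative; keep [-1, 1]
z = 0 gives p = 1, positive; keep [-1, 0]
z = -0.5 gives p = -2.25, negative; keep [-0.5, 0]
z = -0.25 gives p = -0.2812, negative; keep [-0.25, 0]
z = -0.125 gives p = 0.4336, positive; keep [-0.25, -0.125]
z = -0.1875 gives p = 0.0962, positive; keep [-0.25, -0.1875]

-+--++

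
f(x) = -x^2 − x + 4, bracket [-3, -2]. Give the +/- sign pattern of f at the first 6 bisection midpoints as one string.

+---++

m = -2.5, f(m) = 0.25 (+); new bracket [-3, -2.5]
m = -2.75, f(m) = -0.8125 (−); new bracket [-2.75, -2.5]
m = -2.625, f(m) = -0.265625 (−); new bracket [-2.625, -2.5]
m = -2.5625, f(m) = -0.0039 (−); new bracket [-2.5625, -2.5]
m = -2.53125, f(m) = 0.124 (+); new bracket [-2.5625, -2.53125]
m = -2.546875, f(m) = 0.0603 (+); new bracket [-2.5625, -2.546875]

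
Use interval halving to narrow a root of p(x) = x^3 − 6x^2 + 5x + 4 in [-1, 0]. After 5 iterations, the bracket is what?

[-0.5, -0.46875]

p(-0.5) = -0.125 < 0, so the root lies in [-0.5, 0]
p(-0.25) = 2.359375 > 0, so the root lies in [-0.5, -0.25]
p(-0.375) = 1.228516 > 0, so the root lies in [-0.5, -0.375]
p(-0.4375) = 0.5803 > 0, so the root lies in [-0.5, -0.4375]
p(-0.46875) = 0.2349 > 0, so the root lies in [-0.5, -0.46875]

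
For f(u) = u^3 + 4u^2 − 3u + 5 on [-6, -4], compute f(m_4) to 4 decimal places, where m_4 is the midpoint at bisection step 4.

-1.1699

m = -5, f(m) = -5 (−); new bracket [-5, -4]
m = -4.5, f(m) = 8.375 (+); new bracket [-5, -4.5]
m = -4.75, f(m) = 2.328125 (+); new bracket [-5, -4.75]
m = -4.875, f(m) = -1.1699 (−); new bracket [-4.875, -4.75]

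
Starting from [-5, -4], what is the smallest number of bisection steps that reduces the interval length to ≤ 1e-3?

10

Width after n steps is 1/2^n. Need 2^n ≥ 1/1e-3 = 1000.
2^9 = 512 < 1000 ≤ 2^10 = 1024, so n = 10.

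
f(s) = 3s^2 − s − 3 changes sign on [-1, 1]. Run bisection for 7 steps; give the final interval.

[-0.859375, -0.84375]

f(0) = -3 < 0, so the root lies in [-1, 0]
f(-0.5) = -1.75 < 0, so the root lies in [-1, -0.5]
f(-0.75) = -0.5625 < 0, so the root lies in [-1, -0.75]
f(-0.875) = 0.1719 > 0, so the root lies in [-0.875, -0.75]
f(-0.8125) = -0.207 < 0, so the root lies in [-0.875, -0.8125]
f(-0.84375) = -0.0205 < 0, so the root lies in [-0.875, -0.84375]
f(-0.859375) = 0.075 > 0, so the root lies in [-0.859375, -0.84375]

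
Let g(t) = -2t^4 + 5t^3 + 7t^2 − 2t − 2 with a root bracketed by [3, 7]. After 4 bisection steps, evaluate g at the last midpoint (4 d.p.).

midpoint 5: g = -462 < 0 → [3, 5]
midpoint 4: g = -90 < 0 → [3, 4]
midpoint 3.5: g = -9 < 0 → [3, 3.5]
midpoint 3.25: g = 13.9453 > 0 → [3.25, 3.5]

13.9453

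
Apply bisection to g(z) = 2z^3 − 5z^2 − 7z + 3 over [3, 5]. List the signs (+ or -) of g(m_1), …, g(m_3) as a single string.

++-

g(4) = 23 > 0, so the root lies in [3, 4]
g(3.5) = 3 > 0, so the root lies in [3, 3.5]
g(3.25) = -3.90625 < 0, so the root lies in [3.25, 3.5]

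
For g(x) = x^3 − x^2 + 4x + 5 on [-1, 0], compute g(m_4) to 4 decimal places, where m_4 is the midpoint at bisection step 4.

-0.4529

x = -0.5 gives g = 2.625, positive; keep [-1, -0.5]
x = -0.75 gives g = 1.015625, positive; keep [-1, -0.75]
x = -0.875 gives g = 0.064453, positive; keep [-1, -0.875]
x = -0.9375 gives g = -0.4529, negative; keep [-0.9375, -0.875]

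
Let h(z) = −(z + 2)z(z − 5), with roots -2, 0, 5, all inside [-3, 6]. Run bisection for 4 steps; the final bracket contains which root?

5

midpoint 1.5: h = 18.375 > 0 → [1.5, 6]
midpoint 3.75: h = 26.953125 > 0 → [3.75, 6]
midpoint 4.875: h = 4.189453 > 0 → [4.875, 6]
midpoint 5.4375: h = -17.6931 < 0 → [4.875, 5.4375]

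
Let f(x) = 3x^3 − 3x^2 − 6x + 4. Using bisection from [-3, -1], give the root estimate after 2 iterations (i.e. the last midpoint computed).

-1.5

f(-2) = -20 < 0, so the root lies in [-2, -1]
f(-1.5) = -3.875 < 0, so the root lies in [-1.5, -1]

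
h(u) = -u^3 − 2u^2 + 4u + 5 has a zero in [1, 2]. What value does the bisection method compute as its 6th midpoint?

u = 1.5 gives h = 3.125, positive; keep [1.5, 2]
u = 1.75 gives h = 0.515625, positive; keep [1.75, 2]
u = 1.875 gives h = -1.123047, negative; keep [1.75, 1.875]
u = 1.8125 gives h = -0.2747, negative; keep [1.75, 1.8125]
u = 1.78125 gives h = 0.1277, positive; keep [1.78125, 1.8125]
u = 1.796875 gives h = -0.0717, negative; keep [1.78125, 1.796875]

1.796875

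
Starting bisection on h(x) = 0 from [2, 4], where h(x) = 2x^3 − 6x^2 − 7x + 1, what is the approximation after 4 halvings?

h(3) = -20 < 0, so the root lies in [3, 4]
h(3.5) = -11.25 < 0, so the root lies in [3.5, 4]
h(3.75) = -4.15625 < 0, so the root lies in [3.75, 4]
h(3.875) = 0.1523 > 0, so the root lies in [3.75, 3.875]

3.875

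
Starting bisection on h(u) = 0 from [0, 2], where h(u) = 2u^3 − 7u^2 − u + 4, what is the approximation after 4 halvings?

0.875

m = 1, h(m) = -2 (−); new bracket [0, 1]
m = 0.5, h(m) = 2 (+); new bracket [0.5, 1]
m = 0.75, h(m) = 0.15625 (+); new bracket [0.75, 1]
m = 0.875, h(m) = -0.8945 (−); new bracket [0.75, 0.875]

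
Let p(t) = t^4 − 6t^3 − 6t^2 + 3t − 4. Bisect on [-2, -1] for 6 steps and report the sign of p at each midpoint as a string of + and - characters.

+--+++

midpoint -1.5: p = 3.3125 > 0 → [-1.5, -1]
midpoint -1.25: p = -2.964844 < 0 → [-1.5, -1.25]
midpoint -1.375: p = -0.296631 < 0 → [-1.5, -1.375]
midpoint -1.4375: p = 1.3819 > 0 → [-1.4375, -1.375]
midpoint -1.40625: p = 0.5122 > 0 → [-1.40625, -1.375]
midpoint -1.390625: p = 0.1003 > 0 → [-1.390625, -1.375]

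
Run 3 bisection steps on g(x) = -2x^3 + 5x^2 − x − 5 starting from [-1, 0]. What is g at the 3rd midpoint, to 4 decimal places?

g(-0.5) = -3 < 0, so the root lies in [-1, -0.5]
g(-0.75) = -0.59375 < 0, so the root lies in [-1, -0.75]
g(-0.875) = 1.042969 > 0, so the root lies in [-0.875, -0.75]

1.0430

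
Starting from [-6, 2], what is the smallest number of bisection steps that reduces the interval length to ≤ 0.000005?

21

Width after n steps is 8/2^n. Need 2^n ≥ 8/0.000005 = 1600000.
2^20 = 1048576 < 1600000 ≤ 2^21 = 2097152, so n = 21.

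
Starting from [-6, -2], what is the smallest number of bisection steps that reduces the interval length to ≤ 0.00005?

Width after n steps is 4/2^n. Need 2^n ≥ 4/0.00005 = 80000.
2^16 = 65536 < 80000 ≤ 2^17 = 131072, so n = 17.

17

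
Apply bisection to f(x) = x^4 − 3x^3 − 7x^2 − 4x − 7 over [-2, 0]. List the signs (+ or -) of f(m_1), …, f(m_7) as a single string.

f(-1) = -6 < 0, so the root lies in [-2, -1]
f(-1.5) = -1.5625 < 0, so the root lies in [-2, -1.5]
f(-1.75) = 4.019531 > 0, so the root lies in [-1.75, -1.5]
f(-1.625) = 0.8616 > 0, so the root lies in [-1.625, -1.5]
f(-1.5625) = -0.4353 < 0, so the root lies in [-1.625, -1.5625]
f(-1.59375) = 0.1911 > 0, so the root lies in [-1.59375, -1.5625]
f(-1.578125) = -0.1275 < 0, so the root lies in [-1.59375, -1.578125]

--++-+-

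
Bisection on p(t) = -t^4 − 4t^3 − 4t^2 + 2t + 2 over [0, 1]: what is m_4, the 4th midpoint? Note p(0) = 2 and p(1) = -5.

0.6875

midpoint 0.5: p = 1.4375 > 0 → [0.5, 1]
midpoint 0.75: p = -0.753906 < 0 → [0.5, 0.75]
midpoint 0.625: p = 0.55835 > 0 → [0.625, 0.75]
midpoint 0.6875: p = -0.0388 < 0 → [0.625, 0.6875]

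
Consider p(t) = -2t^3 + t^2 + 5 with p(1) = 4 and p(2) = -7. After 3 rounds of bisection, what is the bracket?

[1.5, 1.625]

m = 1.5, p(m) = 0.5 (+); new bracket [1.5, 2]
m = 1.75, p(m) = -2.65625 (−); new bracket [1.5, 1.75]
m = 1.625, p(m) = -0.941406 (−); new bracket [1.5, 1.625]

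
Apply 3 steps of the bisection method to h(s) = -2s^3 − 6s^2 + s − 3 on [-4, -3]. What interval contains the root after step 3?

h(-3.5) = 5.75 > 0, so the root lies in [-3.5, -3]
h(-3.25) = -0.96875 < 0, so the root lies in [-3.5, -3.25]
h(-3.375) = 2.167969 > 0, so the root lies in [-3.375, -3.25]

[-3.375, -3.25]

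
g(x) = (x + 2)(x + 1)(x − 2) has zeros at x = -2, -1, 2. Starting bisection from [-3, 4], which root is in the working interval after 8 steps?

2

m = 0.5, g(m) = -5.625 (−); new bracket [0.5, 4]
m = 2.25, g(m) = 3.453125 (+); new bracket [0.5, 2.25]
m = 1.375, g(m) = -5.009766 (−); new bracket [1.375, 2.25]
m = 1.8125, g(m) = -2.0105 (−); new bracket [1.8125, 2.25]
m = 2.03125, g(m) = 0.3819 (+); new bracket [1.8125, 2.03125]
m = 1.921875, g(m) = -0.8953 (−); new bracket [1.921875, 2.03125]
m = 1.9765625, g(m) = -0.2774 (−); new bracket [1.9765625, 2.03125]
m = 2.00390625, g(m) = 0.047 (+); new bracket [1.9765625, 2.00390625]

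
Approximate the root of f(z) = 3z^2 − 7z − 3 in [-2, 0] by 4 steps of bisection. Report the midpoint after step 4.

m = -1, f(m) = 7 (+); new bracket [-1, 0]
m = -0.5, f(m) = 1.25 (+); new bracket [-0.5, 0]
m = -0.25, f(m) = -1.0625 (−); new bracket [-0.5, -0.25]
m = -0.375, f(m) = 0.0469 (+); new bracket [-0.375, -0.25]

-0.375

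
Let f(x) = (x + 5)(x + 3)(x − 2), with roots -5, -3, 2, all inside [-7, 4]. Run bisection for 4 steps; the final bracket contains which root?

m = -1.5, f(m) = -18.375 (−); new bracket [-1.5, 4]
m = 1.25, f(m) = -19.921875 (−); new bracket [1.25, 4]
m = 2.625, f(m) = 26.806641 (+); new bracket [1.25, 2.625]
m = 1.9375, f(m) = -2.1409 (−); new bracket [1.9375, 2.625]

2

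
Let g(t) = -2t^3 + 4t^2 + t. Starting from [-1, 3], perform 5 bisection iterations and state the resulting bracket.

midpoint 1: g = 3 > 0 → [1, 3]
midpoint 2: g = 2 > 0 → [2, 3]
midpoint 2.5: g = -3.75 < 0 → [2, 2.5]
midpoint 2.25: g = -0.2812 < 0 → [2, 2.25]
midpoint 2.125: g = 0.9961 > 0 → [2.125, 2.25]

[2.125, 2.25]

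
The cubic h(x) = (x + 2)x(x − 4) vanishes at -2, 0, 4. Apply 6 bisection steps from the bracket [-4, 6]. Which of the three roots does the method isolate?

4

midpoint 1: h = -9 < 0 → [1, 6]
midpoint 3.5: h = -9.625 < 0 → [3.5, 6]
midpoint 4.75: h = 24.046875 > 0 → [3.5, 4.75]
midpoint 4.125: h = 3.1582 > 0 → [3.5, 4.125]
midpoint 3.8125: h = -4.155 < 0 → [3.8125, 4.125]
midpoint 3.96875: h = -0.7403 < 0 → [3.96875, 4.125]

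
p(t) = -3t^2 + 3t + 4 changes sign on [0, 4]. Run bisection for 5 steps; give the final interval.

[1.75, 1.875]

m = 2, p(m) = -2 (−); new bracket [0, 2]
m = 1, p(m) = 4 (+); new bracket [1, 2]
m = 1.5, p(m) = 1.75 (+); new bracket [1.5, 2]
m = 1.75, p(m) = 0.0625 (+); new bracket [1.75, 2]
m = 1.875, p(m) = -0.9219 (−); new bracket [1.75, 1.875]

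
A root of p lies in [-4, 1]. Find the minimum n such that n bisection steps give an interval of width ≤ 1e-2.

Width after n steps is 5/2^n. Need 2^n ≥ 5/1e-2 = 500.
2^8 = 256 < 500 ≤ 2^9 = 512, so n = 9.

9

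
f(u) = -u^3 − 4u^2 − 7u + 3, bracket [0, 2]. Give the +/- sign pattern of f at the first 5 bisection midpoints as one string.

m = 1, f(m) = -9 (−); new bracket [0, 1]
m = 0.5, f(m) = -1.625 (−); new bracket [0, 0.5]
m = 0.25, f(m) = 0.984375 (+); new bracket [0.25, 0.5]
m = 0.375, f(m) = -0.2402 (−); new bracket [0.25, 0.375]
m = 0.3125, f(m) = 0.3914 (+); new bracket [0.3125, 0.375]

--+-+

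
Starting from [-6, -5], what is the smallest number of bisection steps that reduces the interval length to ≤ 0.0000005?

21

Width after n steps is 1/2^n. Need 2^n ≥ 1/0.0000005 = 2000000.
2^20 = 1048576 < 2000000 ≤ 2^21 = 2097152, so n = 21.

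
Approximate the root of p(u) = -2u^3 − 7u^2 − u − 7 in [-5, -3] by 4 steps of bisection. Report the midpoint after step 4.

-3.625

p(-4) = 13 > 0, so the root lies in [-4, -3]
p(-3.5) = -3.5 < 0, so the root lies in [-4, -3.5]
p(-3.75) = 3.78125 > 0, so the root lies in [-3.75, -3.5]
p(-3.625) = -0.0898 < 0, so the root lies in [-3.75, -3.625]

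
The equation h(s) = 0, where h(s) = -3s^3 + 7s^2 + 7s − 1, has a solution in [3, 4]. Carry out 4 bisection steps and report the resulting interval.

midpoint 3.5: h = -19.375 < 0 → [3, 3.5]
midpoint 3.25: h = -7.296875 < 0 → [3, 3.25]
midpoint 3.125: h = -2.318359 < 0 → [3, 3.125]
midpoint 3.0625: h = -0.0789 < 0 → [3, 3.0625]

[3, 3.0625]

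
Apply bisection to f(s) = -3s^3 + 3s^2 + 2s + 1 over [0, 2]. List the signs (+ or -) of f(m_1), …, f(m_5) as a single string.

f(1) = 3 > 0, so the root lies in [1, 2]
f(1.5) = 0.625 > 0, so the root lies in [1.5, 2]
f(1.75) = -2.390625 < 0, so the root lies in [1.5, 1.75]
f(1.625) = -0.7012 < 0, so the root lies in [1.5, 1.625]
f(1.5625) = 0.0051 > 0, so the root lies in [1.5625, 1.625]

++--+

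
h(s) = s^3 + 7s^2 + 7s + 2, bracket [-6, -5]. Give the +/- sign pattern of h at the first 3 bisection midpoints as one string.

h(-5.5) = 8.875 > 0, so the root lies in [-6, -5.5]
h(-5.75) = 3.078125 > 0, so the root lies in [-6, -5.75]
h(-5.875) = -0.294922 < 0, so the root lies in [-5.875, -5.75]

++-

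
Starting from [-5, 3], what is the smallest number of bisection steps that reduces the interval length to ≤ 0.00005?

Width after n steps is 8/2^n. Need 2^n ≥ 8/0.00005 = 160000.
2^17 = 131072 < 160000 ≤ 2^18 = 262144, so n = 18.

18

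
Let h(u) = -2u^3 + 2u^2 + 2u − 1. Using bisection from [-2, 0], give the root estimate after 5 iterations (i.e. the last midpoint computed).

-0.8125

m = -1, h(m) = 1 (+); new bracket [-1, 0]
m = -0.5, h(m) = -1.25 (−); new bracket [-1, -0.5]
m = -0.75, h(m) = -0.53125 (−); new bracket [-1, -0.75]
m = -0.875, h(m) = 0.1211 (+); new bracket [-0.875, -0.75]
m = -0.8125, h(m) = -0.2319 (−); new bracket [-0.875, -0.8125]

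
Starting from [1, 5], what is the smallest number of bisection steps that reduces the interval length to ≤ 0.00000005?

Width after n steps is 4/2^n. Need 2^n ≥ 4/0.00000005 = 80000000.
2^26 = 67108864 < 80000000 ≤ 2^27 = 134217728, so n = 27.

27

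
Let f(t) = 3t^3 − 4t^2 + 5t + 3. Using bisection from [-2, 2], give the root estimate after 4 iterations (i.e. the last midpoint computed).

f(0) = 3 > 0, so the root lies in [-2, 0]
f(-1) = -9 < 0, so the root lies in [-1, 0]
f(-0.5) = -0.875 < 0, so the root lies in [-0.5, 0]
f(-0.25) = 1.4531 > 0, so the root lies in [-0.5, -0.25]

-0.25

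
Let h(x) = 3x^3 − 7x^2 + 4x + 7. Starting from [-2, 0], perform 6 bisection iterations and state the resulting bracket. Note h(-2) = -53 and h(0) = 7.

h(-1) = -7 < 0, so the root lies in [-1, 0]
h(-0.5) = 2.875 > 0, so the root lies in [-1, -0.5]
h(-0.75) = -1.203125 < 0, so the root lies in [-0.75, -0.5]
h(-0.625) = 1.0332 > 0, so the root lies in [-0.75, -0.625]
h(-0.6875) = -0.0334 < 0, so the root lies in [-0.6875, -0.625]
h(-0.65625) = 0.5125 > 0, so the root lies in [-0.6875, -0.65625]

[-0.6875, -0.65625]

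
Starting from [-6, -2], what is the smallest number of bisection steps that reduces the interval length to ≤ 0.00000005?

Width after n steps is 4/2^n. Need 2^n ≥ 4/0.00000005 = 80000000.
2^26 = 67108864 < 80000000 ≤ 2^27 = 134217728, so n = 27.

27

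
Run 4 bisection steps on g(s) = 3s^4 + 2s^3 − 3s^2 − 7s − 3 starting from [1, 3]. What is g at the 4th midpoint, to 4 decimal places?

-2.3743

s = 2 gives g = 35, positive; keep [1, 2]
s = 1.5 gives g = 1.6875, positive; keep [1, 1.5]
s = 1.25 gives g = -5.207031, negative; keep [1.25, 1.5]
s = 1.375 gives g = -2.3743, negative; keep [1.375, 1.5]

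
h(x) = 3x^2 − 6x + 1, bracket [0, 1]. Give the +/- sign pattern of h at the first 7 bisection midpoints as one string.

x = 0.5 gives h = -1.25, negative; keep [0, 0.5]
x = 0.25 gives h = -0.3125, negative; keep [0, 0.25]
x = 0.125 gives h = 0.296875, positive; keep [0.125, 0.25]
x = 0.1875 gives h = -0.0195, negative; keep [0.125, 0.1875]
x = 0.15625 gives h = 0.1357, positive; keep [0.15625, 0.1875]
x = 0.171875 gives h = 0.0574, positive; keep [0.171875, 0.1875]
x = 0.1796875 gives h = 0.0187, positive; keep [0.1796875, 0.1875]

--+-+++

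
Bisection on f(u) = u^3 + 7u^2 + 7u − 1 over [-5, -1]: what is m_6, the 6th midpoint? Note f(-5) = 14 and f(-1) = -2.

-1.3125

midpoint -3: f = 14 > 0 → [-3, -1]
midpoint -2: f = 5 > 0 → [-2, -1]
midpoint -1.5: f = 0.875 > 0 → [-1.5, -1]
midpoint -1.25: f = -0.7656 < 0 → [-1.5, -1.25]
midpoint -1.375: f = 0.0098 > 0 → [-1.375, -1.25]
midpoint -1.3125: f = -0.3899 < 0 → [-1.375, -1.3125]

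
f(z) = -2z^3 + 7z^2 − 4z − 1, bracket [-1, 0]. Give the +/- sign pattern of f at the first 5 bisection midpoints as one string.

++-+-

z = -0.5 gives f = 3, positive; keep [-0.5, 0]
z = -0.25 gives f = 0.46875, positive; keep [-0.25, 0]
z = -0.125 gives f = -0.386719, negative; keep [-0.25, -0.125]
z = -0.1875 gives f = 0.0093, positive; keep [-0.1875, -0.125]
z = -0.15625 gives f = -0.1965, negative; keep [-0.1875, -0.15625]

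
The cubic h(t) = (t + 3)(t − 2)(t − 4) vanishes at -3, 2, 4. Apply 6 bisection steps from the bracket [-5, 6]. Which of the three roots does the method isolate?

-3

m = 0.5, h(m) = 18.375 (+); new bracket [-5, 0.5]
m = -2.25, h(m) = 19.921875 (+); new bracket [-5, -2.25]
m = -3.625, h(m) = -26.806641 (−); new bracket [-3.625, -2.25]
m = -2.9375, h(m) = 2.1409 (+); new bracket [-3.625, -2.9375]
m = -3.28125, h(m) = -10.8152 (−); new bracket [-3.28125, -2.9375]
m = -3.109375, h(m) = -3.973 (−); new bracket [-3.109375, -2.9375]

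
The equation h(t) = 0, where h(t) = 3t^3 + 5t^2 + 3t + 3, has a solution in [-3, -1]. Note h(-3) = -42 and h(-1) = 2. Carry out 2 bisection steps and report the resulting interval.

t = -2 gives h = -7, negative; keep [-2, -1]
t = -1.5 gives h = -0.375, negative; keep [-1.5, -1]

[-1.5, -1]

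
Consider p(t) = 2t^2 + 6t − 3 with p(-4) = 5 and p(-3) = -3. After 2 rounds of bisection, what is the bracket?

[-3.5, -3.25]

m = -3.5, p(m) = 0.5 (+); new bracket [-3.5, -3]
m = -3.25, p(m) = -1.375 (−); new bracket [-3.5, -3.25]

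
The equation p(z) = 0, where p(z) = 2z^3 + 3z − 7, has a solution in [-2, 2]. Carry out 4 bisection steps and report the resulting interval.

[1, 1.25]

z = 0 gives p = -7, negative; keep [0, 2]
z = 1 gives p = -2, negative; keep [1, 2]
z = 1.5 gives p = 4.25, positive; keep [1, 1.5]
z = 1.25 gives p = 0.6562, positive; keep [1, 1.25]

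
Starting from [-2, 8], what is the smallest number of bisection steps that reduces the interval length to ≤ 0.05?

Width after n steps is 10/2^n. Need 2^n ≥ 10/0.05 = 200.
2^7 = 128 < 200 ≤ 2^8 = 256, so n = 8.

8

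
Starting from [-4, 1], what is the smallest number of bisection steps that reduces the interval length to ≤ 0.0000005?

Width after n steps is 5/2^n. Need 2^n ≥ 5/0.0000005 = 10000000.
2^23 = 8388608 < 10000000 ≤ 2^24 = 16777216, so n = 24.

24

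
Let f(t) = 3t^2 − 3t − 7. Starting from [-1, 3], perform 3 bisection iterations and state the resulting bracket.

t = 1 gives f = -7, negative; keep [1, 3]
t = 2 gives f = -1, negative; keep [2, 3]
t = 2.5 gives f = 4.25, positive; keep [2, 2.5]

[2, 2.5]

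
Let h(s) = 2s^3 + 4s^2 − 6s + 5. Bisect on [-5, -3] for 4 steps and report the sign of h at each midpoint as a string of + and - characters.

m = -4, h(m) = -35 (−); new bracket [-4, -3]
m = -3.5, h(m) = -10.75 (−); new bracket [-3.5, -3]
m = -3.25, h(m) = -1.90625 (−); new bracket [-3.25, -3]
m = -3.125, h(m) = 1.7773 (+); new bracket [-3.25, -3.125]

---+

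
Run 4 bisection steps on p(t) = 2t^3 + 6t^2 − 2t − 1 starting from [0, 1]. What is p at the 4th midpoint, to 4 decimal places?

0.1294

midpoint 0.5: p = -0.25 < 0 → [0.5, 1]
midpoint 0.75: p = 1.71875 > 0 → [0.5, 0.75]
midpoint 0.625: p = 0.582031 > 0 → [0.5, 0.625]
midpoint 0.5625: p = 0.1294 > 0 → [0.5, 0.5625]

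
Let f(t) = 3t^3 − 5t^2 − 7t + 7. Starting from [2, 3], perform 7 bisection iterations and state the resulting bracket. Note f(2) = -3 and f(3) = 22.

[2.2421875, 2.25]

midpoint 2.5: f = 5.125 > 0 → [2, 2.5]
midpoint 2.25: f = 0.109375 > 0 → [2, 2.25]
midpoint 2.125: f = -1.666016 < 0 → [2.125, 2.25]
midpoint 2.1875: f = -0.8357 < 0 → [2.1875, 2.25]
midpoint 2.21875: f = -0.3778 < 0 → [2.21875, 2.25]
midpoint 2.234375: f = -0.1379 < 0 → [2.234375, 2.25]
midpoint 2.2421875: f = -0.0152 < 0 → [2.2421875, 2.25]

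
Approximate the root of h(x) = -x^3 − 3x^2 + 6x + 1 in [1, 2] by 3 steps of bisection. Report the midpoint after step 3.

h(1.5) = -0.125 < 0, so the root lies in [1, 1.5]
h(1.25) = 1.859375 > 0, so the root lies in [1.25, 1.5]
h(1.375) = 0.978516 > 0, so the root lies in [1.375, 1.5]

1.375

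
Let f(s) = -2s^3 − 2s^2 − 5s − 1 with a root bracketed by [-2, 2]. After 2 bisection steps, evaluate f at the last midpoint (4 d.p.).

4.0000

f(0) = -1 < 0, so the root lies in [-2, 0]
f(-1) = 4 > 0, so the root lies in [-1, 0]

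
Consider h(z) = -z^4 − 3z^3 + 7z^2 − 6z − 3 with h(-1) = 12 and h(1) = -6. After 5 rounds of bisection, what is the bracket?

[-0.375, -0.3125]

m = 0, h(m) = -3 (−); new bracket [-1, 0]
m = -0.5, h(m) = 2.0625 (+); new bracket [-0.5, 0]
m = -0.25, h(m) = -1.019531 (−); new bracket [-0.5, -0.25]
m = -0.375, h(m) = 0.3728 (+); new bracket [-0.375, -0.25]
m = -0.3125, h(m) = -0.3594 (−); new bracket [-0.375, -0.3125]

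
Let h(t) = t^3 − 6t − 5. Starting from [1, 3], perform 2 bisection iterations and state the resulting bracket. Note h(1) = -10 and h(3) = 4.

m = 2, h(m) = -9 (−); new bracket [2, 3]
m = 2.5, h(m) = -4.375 (−); new bracket [2.5, 3]

[2.5, 3]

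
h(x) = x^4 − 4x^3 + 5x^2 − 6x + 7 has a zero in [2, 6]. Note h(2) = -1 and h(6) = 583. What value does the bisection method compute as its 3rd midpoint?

2.5

x = 4 gives h = 63, positive; keep [2, 4]
x = 3 gives h = 7, positive; keep [2, 3]
x = 2.5 gives h = -0.1875, negative; keep [2.5, 3]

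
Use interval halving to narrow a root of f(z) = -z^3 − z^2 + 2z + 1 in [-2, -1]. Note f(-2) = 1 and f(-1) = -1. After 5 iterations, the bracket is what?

[-1.8125, -1.78125]

f(-1.5) = -0.875 < 0, so the root lies in [-2, -1.5]
f(-1.75) = -0.203125 < 0, so the root lies in [-2, -1.75]
f(-1.875) = 0.326172 > 0, so the root lies in [-1.875, -1.75]
f(-1.8125) = 0.0442 > 0, so the root lies in [-1.8125, -1.75]
f(-1.78125) = -0.0837 < 0, so the root lies in [-1.8125, -1.78125]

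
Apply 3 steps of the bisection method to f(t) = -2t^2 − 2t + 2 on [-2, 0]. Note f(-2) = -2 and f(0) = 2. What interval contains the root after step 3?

[-1.75, -1.5]

m = -1, f(m) = 2 (+); new bracket [-2, -1]
m = -1.5, f(m) = 0.5 (+); new bracket [-2, -1.5]
m = -1.75, f(m) = -0.625 (−); new bracket [-1.75, -1.5]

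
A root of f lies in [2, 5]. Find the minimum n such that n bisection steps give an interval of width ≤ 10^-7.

25

Width after n steps is 3/2^n. Need 2^n ≥ 3/10^-7 = 30000000.
2^24 = 16777216 < 30000000 ≤ 2^25 = 33554432, so n = 25.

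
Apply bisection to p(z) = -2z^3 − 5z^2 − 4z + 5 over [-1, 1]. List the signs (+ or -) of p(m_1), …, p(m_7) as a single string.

++-+---

z = 0 gives p = 5, positive; keep [0, 1]
z = 0.5 gives p = 1.5, positive; keep [0.5, 1]
z = 0.75 gives p = -1.65625, negative; keep [0.5, 0.75]
z = 0.625 gives p = 0.0586, positive; keep [0.625, 0.75]
z = 0.6875 gives p = -0.7632, negative; keep [0.625, 0.6875]
z = 0.65625 gives p = -0.3436, negative; keep [0.625, 0.65625]
z = 0.640625 gives p = -0.1403, negative; keep [0.625, 0.640625]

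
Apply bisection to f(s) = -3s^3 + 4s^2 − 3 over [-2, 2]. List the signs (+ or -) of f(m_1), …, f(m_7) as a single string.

m = 0, f(m) = -3 (−); new bracket [-2, 0]
m = -1, f(m) = 4 (+); new bracket [-1, 0]
m = -0.5, f(m) = -1.625 (−); new bracket [-1, -0.5]
m = -0.75, f(m) = 0.5156 (+); new bracket [-0.75, -0.5]
m = -0.625, f(m) = -0.7051 (−); new bracket [-0.75, -0.625]
m = -0.6875, f(m) = -0.1345 (−); new bracket [-0.75, -0.6875]
m = -0.71875, f(m) = 0.1803 (+); new bracket [-0.71875, -0.6875]

-+-+--+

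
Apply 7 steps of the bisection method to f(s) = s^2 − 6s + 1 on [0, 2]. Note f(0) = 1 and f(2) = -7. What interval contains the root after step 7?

f(1) = -4 < 0, so the root lies in [0, 1]
f(0.5) = -1.75 < 0, so the root lies in [0, 0.5]
f(0.25) = -0.4375 < 0, so the root lies in [0, 0.25]
f(0.125) = 0.2656 > 0, so the root lies in [0.125, 0.25]
f(0.1875) = -0.0898 < 0, so the root lies in [0.125, 0.1875]
f(0.15625) = 0.0869 > 0, so the root lies in [0.15625, 0.1875]
f(0.171875) = -0.0017 < 0, so the root lies in [0.15625, 0.171875]

[0.15625, 0.171875]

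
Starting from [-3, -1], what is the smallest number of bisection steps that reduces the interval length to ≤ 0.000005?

19

Width after n steps is 2/2^n. Need 2^n ≥ 2/0.000005 = 400000.
2^18 = 262144 < 400000 ≤ 2^19 = 524288, so n = 19.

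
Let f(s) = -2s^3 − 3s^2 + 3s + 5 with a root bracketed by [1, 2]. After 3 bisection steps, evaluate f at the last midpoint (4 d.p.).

-1.7461

m = 1.5, f(m) = -4 (−); new bracket [1, 1.5]
m = 1.25, f(m) = 0.15625 (+); new bracket [1.25, 1.5]
m = 1.375, f(m) = -1.746094 (−); new bracket [1.25, 1.375]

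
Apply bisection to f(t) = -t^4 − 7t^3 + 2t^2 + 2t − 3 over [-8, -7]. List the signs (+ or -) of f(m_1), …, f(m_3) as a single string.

t = -7.5 gives f = -116.4375, negative; keep [-7.5, -7]
t = -7.25 gives f = -7.644531, negative; keep [-7.25, -7]
t = -7.125 gives f = 39.068115, positive; keep [-7.25, -7.125]

--+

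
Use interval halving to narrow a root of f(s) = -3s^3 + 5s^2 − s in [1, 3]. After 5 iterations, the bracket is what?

s = 2 gives f = -6, negative; keep [1, 2]
s = 1.5 gives f = -0.375, negative; keep [1, 1.5]
s = 1.25 gives f = 0.703125, positive; keep [1.25, 1.5]
s = 1.375 gives f = 0.2793, positive; keep [1.375, 1.5]
s = 1.4375 gives f = -0.0168, negative; keep [1.375, 1.4375]

[1.375, 1.4375]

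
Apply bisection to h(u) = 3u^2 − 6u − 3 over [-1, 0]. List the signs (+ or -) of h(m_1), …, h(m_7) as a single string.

+--+-+-

u = -0.5 gives h = 0.75, positive; keep [-0.5, 0]
u = -0.25 gives h = -1.3125, negative; keep [-0.5, -0.25]
u = -0.375 gives h = -0.328125, negative; keep [-0.5, -0.375]
u = -0.4375 gives h = 0.1992, positive; keep [-0.4375, -0.375]
u = -0.40625 gives h = -0.0674, negative; keep [-0.4375, -0.40625]
u = -0.421875 gives h = 0.0652, positive; keep [-0.421875, -0.40625]
u = -0.4140625 gives h = -0.0013, negative; keep [-0.421875, -0.4140625]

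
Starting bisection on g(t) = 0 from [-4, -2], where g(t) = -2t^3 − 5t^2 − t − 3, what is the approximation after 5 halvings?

g(-3) = 9 > 0, so the root lies in [-3, -2]
g(-2.5) = -0.5 < 0, so the root lies in [-3, -2.5]
g(-2.75) = 3.53125 > 0, so the root lies in [-2.75, -2.5]
g(-2.625) = 1.3477 > 0, so the root lies in [-2.625, -2.5]
g(-2.5625) = 0.3833 > 0, so the root lies in [-2.5625, -2.5]

-2.5625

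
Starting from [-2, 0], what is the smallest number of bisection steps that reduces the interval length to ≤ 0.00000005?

26

Width after n steps is 2/2^n. Need 2^n ≥ 2/0.00000005 = 40000000.
2^25 = 33554432 < 40000000 ≤ 2^26 = 67108864, so n = 26.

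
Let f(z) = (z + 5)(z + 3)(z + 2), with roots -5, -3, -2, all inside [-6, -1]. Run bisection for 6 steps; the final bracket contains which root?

midpoint -3.5: f = 1.125 > 0 → [-6, -3.5]
midpoint -4.75: f = 1.203125 > 0 → [-6, -4.75]
midpoint -5.375: f = -3.005859 < 0 → [-5.375, -4.75]
midpoint -5.0625: f = -0.3948 < 0 → [-5.0625, -4.75]
midpoint -4.90625: f = 0.5194 > 0 → [-5.0625, -4.90625]
midpoint -4.984375: f = 0.0925 > 0 → [-5.0625, -4.984375]

-5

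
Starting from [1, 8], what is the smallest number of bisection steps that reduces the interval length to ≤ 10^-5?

20

Width after n steps is 7/2^n. Need 2^n ≥ 7/10^-5 = 700000.
2^19 = 524288 < 700000 ≤ 2^20 = 1048576, so n = 20.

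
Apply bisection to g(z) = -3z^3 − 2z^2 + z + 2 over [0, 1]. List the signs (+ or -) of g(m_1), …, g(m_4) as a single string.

++--

z = 0.5 gives g = 1.625, positive; keep [0.5, 1]
z = 0.75 gives g = 0.359375, positive; keep [0.75, 1]
z = 0.875 gives g = -0.666016, negative; keep [0.75, 0.875]
z = 0.8125 gives g = -0.1169, negative; keep [0.75, 0.8125]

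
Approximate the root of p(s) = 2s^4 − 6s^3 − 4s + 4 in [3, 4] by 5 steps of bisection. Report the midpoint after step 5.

p(3.5) = 32.875 > 0, so the root lies in [3, 3.5]
p(3.25) = 8.164062 > 0, so the root lies in [3, 3.25]
p(3.125) = -0.870605 < 0, so the root lies in [3.125, 3.25]
p(3.1875) = 3.3946 > 0, so the root lies in [3.125, 3.1875]
p(3.15625) = 1.2007 > 0, so the root lies in [3.125, 3.15625]

3.15625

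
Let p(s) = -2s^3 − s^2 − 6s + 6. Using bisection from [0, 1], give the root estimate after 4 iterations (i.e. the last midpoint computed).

p(0.5) = 2.5 > 0, so the root lies in [0.5, 1]
p(0.75) = 0.09375 > 0, so the root lies in [0.75, 1]
p(0.875) = -1.355469 < 0, so the root lies in [0.75, 0.875]
p(0.8125) = -0.6079 < 0, so the root lies in [0.75, 0.8125]

0.8125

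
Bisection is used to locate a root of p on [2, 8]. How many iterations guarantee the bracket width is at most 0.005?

11

Width after n steps is 6/2^n. Need 2^n ≥ 6/0.005 = 1200.
2^10 = 1024 < 1200 ≤ 2^11 = 2048, so n = 11.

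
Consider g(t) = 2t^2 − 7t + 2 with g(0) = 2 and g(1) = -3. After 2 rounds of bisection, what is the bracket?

[0.25, 0.5]

midpoint 0.5: g = -1 < 0 → [0, 0.5]
midpoint 0.25: g = 0.375 > 0 → [0.25, 0.5]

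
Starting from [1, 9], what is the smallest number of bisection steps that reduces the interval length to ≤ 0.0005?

Width after n steps is 8/2^n. Need 2^n ≥ 8/0.0005 = 16000.
2^13 = 8192 < 16000 ≤ 2^14 = 16384, so n = 14.

14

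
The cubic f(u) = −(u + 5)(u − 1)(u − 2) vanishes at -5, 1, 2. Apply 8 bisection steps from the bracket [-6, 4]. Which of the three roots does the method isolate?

midpoint -1: f = -24 < 0 → [-6, -1]
midpoint -3.5: f = -37.125 < 0 → [-6, -3.5]
midpoint -4.75: f = -9.703125 < 0 → [-6, -4.75]
midpoint -5.375: f = 17.6309 > 0 → [-5.375, -4.75]
midpoint -5.0625: f = 2.676 > 0 → [-5.0625, -4.75]
midpoint -4.90625: f = -3.8241 < 0 → [-5.0625, -4.90625]
midpoint -4.984375: f = -0.6531 < 0 → [-5.0625, -4.984375]
midpoint -5.0234375: f = 0.9915 > 0 → [-5.0234375, -4.984375]

-5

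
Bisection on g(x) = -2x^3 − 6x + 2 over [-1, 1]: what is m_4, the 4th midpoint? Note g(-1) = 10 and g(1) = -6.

0.375

midpoint 0: g = 2 > 0 → [0, 1]
midpoint 0.5: g = -1.25 < 0 → [0, 0.5]
midpoint 0.25: g = 0.46875 > 0 → [0.25, 0.5]
midpoint 0.375: g = -0.3555 < 0 → [0.25, 0.375]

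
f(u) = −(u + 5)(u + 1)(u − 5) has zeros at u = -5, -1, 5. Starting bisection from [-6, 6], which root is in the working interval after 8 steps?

midpoint 0: f = 25 > 0 → [0, 6]
midpoint 3: f = 64 > 0 → [3, 6]
midpoint 4.5: f = 26.125 > 0 → [4.5, 6]
midpoint 5.25: f = -16.0156 < 0 → [4.5, 5.25]
midpoint 4.875: f = 7.252 > 0 → [4.875, 5.25]
midpoint 5.0625: f = -3.8127 < 0 → [4.875, 5.0625]
midpoint 4.96875: f = 1.8594 > 0 → [4.96875, 5.0625]
midpoint 5.015625: f = -0.9414 < 0 → [4.96875, 5.015625]

5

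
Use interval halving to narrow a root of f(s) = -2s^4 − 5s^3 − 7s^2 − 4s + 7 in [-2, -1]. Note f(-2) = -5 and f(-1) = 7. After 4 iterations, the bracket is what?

[-1.8125, -1.75]

s = -1.5 gives f = 4, positive; keep [-2, -1.5]
s = -1.75 gives f = 0.601562, positive; keep [-2, -1.75]
s = -1.875 gives f = -1.869629, negative; keep [-1.875, -1.75]
s = -1.8125 gives f = -0.5589, negative; keep [-1.8125, -1.75]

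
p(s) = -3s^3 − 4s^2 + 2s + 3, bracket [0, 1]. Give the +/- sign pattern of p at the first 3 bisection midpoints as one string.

++-

p(0.5) = 2.625 > 0, so the root lies in [0.5, 1]
p(0.75) = 0.984375 > 0, so the root lies in [0.75, 1]
p(0.875) = -0.322266 < 0, so the root lies in [0.75, 0.875]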